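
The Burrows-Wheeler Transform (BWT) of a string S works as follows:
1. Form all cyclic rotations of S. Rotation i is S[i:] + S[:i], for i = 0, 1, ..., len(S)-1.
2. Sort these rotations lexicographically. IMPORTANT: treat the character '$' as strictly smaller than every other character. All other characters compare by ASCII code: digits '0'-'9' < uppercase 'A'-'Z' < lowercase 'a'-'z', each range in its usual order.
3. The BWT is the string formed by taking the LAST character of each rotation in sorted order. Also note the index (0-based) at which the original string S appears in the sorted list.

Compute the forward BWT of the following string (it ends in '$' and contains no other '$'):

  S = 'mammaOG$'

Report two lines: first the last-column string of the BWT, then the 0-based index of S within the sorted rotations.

Answer: GOammm$a
6

Derivation:
All 8 rotations (rotation i = S[i:]+S[:i]):
  rot[0] = mammaOG$
  rot[1] = ammaOG$m
  rot[2] = mmaOG$ma
  rot[3] = maOG$mam
  rot[4] = aOG$mamm
  rot[5] = OG$mamma
  rot[6] = G$mammaO
  rot[7] = $mammaOG
Sorted (with $ < everything):
  sorted[0] = $mammaOG  (last char: 'G')
  sorted[1] = G$mammaO  (last char: 'O')
  sorted[2] = OG$mamma  (last char: 'a')
  sorted[3] = aOG$mamm  (last char: 'm')
  sorted[4] = ammaOG$m  (last char: 'm')
  sorted[5] = maOG$mam  (last char: 'm')
  sorted[6] = mammaOG$  (last char: '$')
  sorted[7] = mmaOG$ma  (last char: 'a')
Last column: GOammm$a
Original string S is at sorted index 6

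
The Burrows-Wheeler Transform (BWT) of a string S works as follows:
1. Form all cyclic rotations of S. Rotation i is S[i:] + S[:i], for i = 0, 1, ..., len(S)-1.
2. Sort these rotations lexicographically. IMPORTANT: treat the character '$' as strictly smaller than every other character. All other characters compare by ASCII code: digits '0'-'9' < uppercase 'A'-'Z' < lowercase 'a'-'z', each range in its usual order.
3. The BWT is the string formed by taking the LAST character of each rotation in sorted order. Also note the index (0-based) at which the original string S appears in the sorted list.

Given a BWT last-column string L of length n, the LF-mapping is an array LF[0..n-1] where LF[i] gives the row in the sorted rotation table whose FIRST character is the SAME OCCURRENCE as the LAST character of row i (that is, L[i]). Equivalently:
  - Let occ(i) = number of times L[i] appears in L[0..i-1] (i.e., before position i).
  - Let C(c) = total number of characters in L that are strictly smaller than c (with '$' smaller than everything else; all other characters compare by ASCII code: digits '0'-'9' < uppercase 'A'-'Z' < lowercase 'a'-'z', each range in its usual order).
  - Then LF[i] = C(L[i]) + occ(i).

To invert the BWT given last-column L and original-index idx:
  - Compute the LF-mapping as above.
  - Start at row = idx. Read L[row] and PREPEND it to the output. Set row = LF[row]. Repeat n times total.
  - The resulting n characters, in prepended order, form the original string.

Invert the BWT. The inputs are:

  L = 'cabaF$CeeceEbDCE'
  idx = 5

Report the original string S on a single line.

Answer: EebcbCeaDeaCFEc$

Derivation:
LF mapping: 11 7 9 8 6 0 1 13 14 12 15 4 10 3 2 5
Walk LF starting at row 5, prepending L[row]:
  step 1: row=5, L[5]='$', prepend. Next row=LF[5]=0
  step 2: row=0, L[0]='c', prepend. Next row=LF[0]=11
  step 3: row=11, L[11]='E', prepend. Next row=LF[11]=4
  step 4: row=4, L[4]='F', prepend. Next row=LF[4]=6
  step 5: row=6, L[6]='C', prepend. Next row=LF[6]=1
  step 6: row=1, L[1]='a', prepend. Next row=LF[1]=7
  step 7: row=7, L[7]='e', prepend. Next row=LF[7]=13
  step 8: row=13, L[13]='D', prepend. Next row=LF[13]=3
  step 9: row=3, L[3]='a', prepend. Next row=LF[3]=8
  step 10: row=8, L[8]='e', prepend. Next row=LF[8]=14
  step 11: row=14, L[14]='C', prepend. Next row=LF[14]=2
  step 12: row=2, L[2]='b', prepend. Next row=LF[2]=9
  step 13: row=9, L[9]='c', prepend. Next row=LF[9]=12
  step 14: row=12, L[12]='b', prepend. Next row=LF[12]=10
  step 15: row=10, L[10]='e', prepend. Next row=LF[10]=15
  step 16: row=15, L[15]='E', prepend. Next row=LF[15]=5
Reversed output: EebcbCeaDeaCFEc$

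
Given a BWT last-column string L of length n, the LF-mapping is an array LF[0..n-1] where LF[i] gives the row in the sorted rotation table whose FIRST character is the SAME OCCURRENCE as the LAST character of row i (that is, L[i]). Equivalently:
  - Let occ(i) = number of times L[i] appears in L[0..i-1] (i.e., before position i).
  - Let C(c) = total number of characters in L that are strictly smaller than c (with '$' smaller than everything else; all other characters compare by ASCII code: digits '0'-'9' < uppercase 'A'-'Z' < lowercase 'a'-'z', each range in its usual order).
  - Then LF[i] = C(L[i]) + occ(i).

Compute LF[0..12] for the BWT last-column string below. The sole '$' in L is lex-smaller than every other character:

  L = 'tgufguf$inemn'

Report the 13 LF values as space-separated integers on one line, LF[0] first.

Answer: 10 4 11 2 5 12 3 0 6 8 1 7 9

Derivation:
Char counts: '$':1, 'e':1, 'f':2, 'g':2, 'i':1, 'm':1, 'n':2, 't':1, 'u':2
C (first-col start): C('$')=0, C('e')=1, C('f')=2, C('g')=4, C('i')=6, C('m')=7, C('n')=8, C('t')=10, C('u')=11
L[0]='t': occ=0, LF[0]=C('t')+0=10+0=10
L[1]='g': occ=0, LF[1]=C('g')+0=4+0=4
L[2]='u': occ=0, LF[2]=C('u')+0=11+0=11
L[3]='f': occ=0, LF[3]=C('f')+0=2+0=2
L[4]='g': occ=1, LF[4]=C('g')+1=4+1=5
L[5]='u': occ=1, LF[5]=C('u')+1=11+1=12
L[6]='f': occ=1, LF[6]=C('f')+1=2+1=3
L[7]='$': occ=0, LF[7]=C('$')+0=0+0=0
L[8]='i': occ=0, LF[8]=C('i')+0=6+0=6
L[9]='n': occ=0, LF[9]=C('n')+0=8+0=8
L[10]='e': occ=0, LF[10]=C('e')+0=1+0=1
L[11]='m': occ=0, LF[11]=C('m')+0=7+0=7
L[12]='n': occ=1, LF[12]=C('n')+1=8+1=9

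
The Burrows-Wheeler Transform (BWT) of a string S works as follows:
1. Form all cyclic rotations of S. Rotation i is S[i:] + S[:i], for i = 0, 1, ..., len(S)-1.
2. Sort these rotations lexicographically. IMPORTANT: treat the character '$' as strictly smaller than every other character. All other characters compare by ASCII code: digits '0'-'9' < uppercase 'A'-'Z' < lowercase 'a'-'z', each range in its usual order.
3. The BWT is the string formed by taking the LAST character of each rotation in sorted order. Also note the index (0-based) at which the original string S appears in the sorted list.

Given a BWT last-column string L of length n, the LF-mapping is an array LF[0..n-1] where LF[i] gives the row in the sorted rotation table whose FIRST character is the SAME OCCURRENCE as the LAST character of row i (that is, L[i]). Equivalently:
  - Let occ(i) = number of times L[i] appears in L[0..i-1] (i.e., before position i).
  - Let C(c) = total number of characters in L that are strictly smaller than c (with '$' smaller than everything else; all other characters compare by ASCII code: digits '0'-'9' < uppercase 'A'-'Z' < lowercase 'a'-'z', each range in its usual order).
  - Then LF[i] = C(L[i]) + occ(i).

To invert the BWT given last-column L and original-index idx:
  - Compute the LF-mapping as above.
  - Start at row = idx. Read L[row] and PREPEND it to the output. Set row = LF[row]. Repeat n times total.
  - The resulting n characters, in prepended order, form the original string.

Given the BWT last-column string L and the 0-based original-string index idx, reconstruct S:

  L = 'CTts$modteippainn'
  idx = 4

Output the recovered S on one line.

LF mapping: 1 2 15 14 0 8 11 4 16 5 6 12 13 3 7 9 10
Walk LF starting at row 4, prepending L[row]:
  step 1: row=4, L[4]='$', prepend. Next row=LF[4]=0
  step 2: row=0, L[0]='C', prepend. Next row=LF[0]=1
  step 3: row=1, L[1]='T', prepend. Next row=LF[1]=2
  step 4: row=2, L[2]='t', prepend. Next row=LF[2]=15
  step 5: row=15, L[15]='n', prepend. Next row=LF[15]=9
  step 6: row=9, L[9]='e', prepend. Next row=LF[9]=5
  step 7: row=5, L[5]='m', prepend. Next row=LF[5]=8
  step 8: row=8, L[8]='t', prepend. Next row=LF[8]=16
  step 9: row=16, L[16]='n', prepend. Next row=LF[16]=10
  step 10: row=10, L[10]='i', prepend. Next row=LF[10]=6
  step 11: row=6, L[6]='o', prepend. Next row=LF[6]=11
  step 12: row=11, L[11]='p', prepend. Next row=LF[11]=12
  step 13: row=12, L[12]='p', prepend. Next row=LF[12]=13
  step 14: row=13, L[13]='a', prepend. Next row=LF[13]=3
  step 15: row=3, L[3]='s', prepend. Next row=LF[3]=14
  step 16: row=14, L[14]='i', prepend. Next row=LF[14]=7
  step 17: row=7, L[7]='d', prepend. Next row=LF[7]=4
Reversed output: disappointmentTC$

Answer: disappointmentTC$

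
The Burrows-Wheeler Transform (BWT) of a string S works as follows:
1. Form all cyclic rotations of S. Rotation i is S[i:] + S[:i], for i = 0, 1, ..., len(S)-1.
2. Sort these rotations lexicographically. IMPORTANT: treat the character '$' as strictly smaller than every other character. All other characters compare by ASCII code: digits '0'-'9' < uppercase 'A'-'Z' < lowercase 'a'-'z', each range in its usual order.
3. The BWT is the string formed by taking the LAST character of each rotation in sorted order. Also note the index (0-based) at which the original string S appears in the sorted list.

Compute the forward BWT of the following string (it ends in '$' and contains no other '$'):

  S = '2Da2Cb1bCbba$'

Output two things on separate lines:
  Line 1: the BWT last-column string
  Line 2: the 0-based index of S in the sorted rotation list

Answer: aba$2b2bDC1bC
3

Derivation:
All 13 rotations (rotation i = S[i:]+S[:i]):
  rot[0] = 2Da2Cb1bCbba$
  rot[1] = Da2Cb1bCbba$2
  rot[2] = a2Cb1bCbba$2D
  rot[3] = 2Cb1bCbba$2Da
  rot[4] = Cb1bCbba$2Da2
  rot[5] = b1bCbba$2Da2C
  rot[6] = 1bCbba$2Da2Cb
  rot[7] = bCbba$2Da2Cb1
  rot[8] = Cbba$2Da2Cb1b
  rot[9] = bba$2Da2Cb1bC
  rot[10] = ba$2Da2Cb1bCb
  rot[11] = a$2Da2Cb1bCbb
  rot[12] = $2Da2Cb1bCbba
Sorted (with $ < everything):
  sorted[0] = $2Da2Cb1bCbba  (last char: 'a')
  sorted[1] = 1bCbba$2Da2Cb  (last char: 'b')
  sorted[2] = 2Cb1bCbba$2Da  (last char: 'a')
  sorted[3] = 2Da2Cb1bCbba$  (last char: '$')
  sorted[4] = Cb1bCbba$2Da2  (last char: '2')
  sorted[5] = Cbba$2Da2Cb1b  (last char: 'b')
  sorted[6] = Da2Cb1bCbba$2  (last char: '2')
  sorted[7] = a$2Da2Cb1bCbb  (last char: 'b')
  sorted[8] = a2Cb1bCbba$2D  (last char: 'D')
  sorted[9] = b1bCbba$2Da2C  (last char: 'C')
  sorted[10] = bCbba$2Da2Cb1  (last char: '1')
  sorted[11] = ba$2Da2Cb1bCb  (last char: 'b')
  sorted[12] = bba$2Da2Cb1bC  (last char: 'C')
Last column: aba$2b2bDC1bC
Original string S is at sorted index 3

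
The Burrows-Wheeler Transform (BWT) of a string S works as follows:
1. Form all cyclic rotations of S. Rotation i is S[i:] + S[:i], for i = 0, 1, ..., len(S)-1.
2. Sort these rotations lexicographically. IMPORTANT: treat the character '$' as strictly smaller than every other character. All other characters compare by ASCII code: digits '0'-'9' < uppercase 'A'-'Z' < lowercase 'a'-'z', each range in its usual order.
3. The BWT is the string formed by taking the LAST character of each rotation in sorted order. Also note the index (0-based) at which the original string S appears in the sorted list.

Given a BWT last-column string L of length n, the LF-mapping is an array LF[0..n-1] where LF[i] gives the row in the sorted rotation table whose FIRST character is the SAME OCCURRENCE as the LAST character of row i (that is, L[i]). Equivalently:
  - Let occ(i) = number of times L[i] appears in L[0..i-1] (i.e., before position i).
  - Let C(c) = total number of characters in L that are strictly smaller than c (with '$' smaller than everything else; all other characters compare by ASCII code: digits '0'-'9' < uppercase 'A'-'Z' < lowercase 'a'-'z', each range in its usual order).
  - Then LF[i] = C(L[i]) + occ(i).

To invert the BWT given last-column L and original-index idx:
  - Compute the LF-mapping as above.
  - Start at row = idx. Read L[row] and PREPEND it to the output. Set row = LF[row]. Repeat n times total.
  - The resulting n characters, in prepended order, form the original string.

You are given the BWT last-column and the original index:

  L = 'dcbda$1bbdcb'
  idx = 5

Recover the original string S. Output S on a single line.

Answer: bcdbabc1bdd$

Derivation:
LF mapping: 9 7 3 10 2 0 1 4 5 11 8 6
Walk LF starting at row 5, prepending L[row]:
  step 1: row=5, L[5]='$', prepend. Next row=LF[5]=0
  step 2: row=0, L[0]='d', prepend. Next row=LF[0]=9
  step 3: row=9, L[9]='d', prepend. Next row=LF[9]=11
  step 4: row=11, L[11]='b', prepend. Next row=LF[11]=6
  step 5: row=6, L[6]='1', prepend. Next row=LF[6]=1
  step 6: row=1, L[1]='c', prepend. Next row=LF[1]=7
  step 7: row=7, L[7]='b', prepend. Next row=LF[7]=4
  step 8: row=4, L[4]='a', prepend. Next row=LF[4]=2
  step 9: row=2, L[2]='b', prepend. Next row=LF[2]=3
  step 10: row=3, L[3]='d', prepend. Next row=LF[3]=10
  step 11: row=10, L[10]='c', prepend. Next row=LF[10]=8
  step 12: row=8, L[8]='b', prepend. Next row=LF[8]=5
Reversed output: bcdbabc1bdd$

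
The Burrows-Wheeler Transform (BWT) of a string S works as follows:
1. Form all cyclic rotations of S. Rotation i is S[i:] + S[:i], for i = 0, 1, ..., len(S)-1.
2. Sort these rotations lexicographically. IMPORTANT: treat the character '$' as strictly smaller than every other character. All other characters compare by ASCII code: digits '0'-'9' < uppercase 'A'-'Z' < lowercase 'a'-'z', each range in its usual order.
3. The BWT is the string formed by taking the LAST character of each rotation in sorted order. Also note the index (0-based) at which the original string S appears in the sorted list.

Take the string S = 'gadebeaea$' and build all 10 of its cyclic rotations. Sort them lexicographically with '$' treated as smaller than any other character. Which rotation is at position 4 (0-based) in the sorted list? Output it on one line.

All 10 rotations (rotation i = S[i:]+S[:i]):
  rot[0] = gadebeaea$
  rot[1] = adebeaea$g
  rot[2] = debeaea$ga
  rot[3] = ebeaea$gad
  rot[4] = beaea$gade
  rot[5] = eaea$gadeb
  rot[6] = aea$gadebe
  rot[7] = ea$gadebea
  rot[8] = a$gadebeae
  rot[9] = $gadebeaea
Sorted (with $ < everything):
  sorted[0] = $gadebeaea
  sorted[1] = a$gadebeae
  sorted[2] = adebeaea$g
  sorted[3] = aea$gadebe
  sorted[4] = beaea$gade
  sorted[5] = debeaea$ga
  sorted[6] = ea$gadebea
  sorted[7] = eaea$gadeb
  sorted[8] = ebeaea$gad
  sorted[9] = gadebeaea$
sorted[4] = beaea$gade

Answer: beaea$gade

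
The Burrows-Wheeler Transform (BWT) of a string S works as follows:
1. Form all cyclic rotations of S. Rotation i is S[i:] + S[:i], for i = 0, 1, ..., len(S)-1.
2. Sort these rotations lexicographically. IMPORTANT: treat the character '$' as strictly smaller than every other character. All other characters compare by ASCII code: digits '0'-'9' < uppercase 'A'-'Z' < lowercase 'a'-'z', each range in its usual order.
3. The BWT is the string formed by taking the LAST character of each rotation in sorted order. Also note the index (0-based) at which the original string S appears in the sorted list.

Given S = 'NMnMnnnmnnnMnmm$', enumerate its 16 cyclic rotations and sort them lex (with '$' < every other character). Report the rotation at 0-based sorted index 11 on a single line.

All 16 rotations (rotation i = S[i:]+S[:i]):
  rot[0] = NMnMnnnmnnnMnmm$
  rot[1] = MnMnnnmnnnMnmm$N
  rot[2] = nMnnnmnnnMnmm$NM
  rot[3] = MnnnmnnnMnmm$NMn
  rot[4] = nnnmnnnMnmm$NMnM
  rot[5] = nnmnnnMnmm$NMnMn
  rot[6] = nmnnnMnmm$NMnMnn
  rot[7] = mnnnMnmm$NMnMnnn
  rot[8] = nnnMnmm$NMnMnnnm
  rot[9] = nnMnmm$NMnMnnnmn
  rot[10] = nMnmm$NMnMnnnmnn
  rot[11] = Mnmm$NMnMnnnmnnn
  rot[12] = nmm$NMnMnnnmnnnM
  rot[13] = mm$NMnMnnnmnnnMn
  rot[14] = m$NMnMnnnmnnnMnm
  rot[15] = $NMnMnnnmnnnMnmm
Sorted (with $ < everything):
  sorted[0] = $NMnMnnnmnnnMnmm
  sorted[1] = MnMnnnmnnnMnmm$N
  sorted[2] = Mnmm$NMnMnnnmnnn
  sorted[3] = MnnnmnnnMnmm$NMn
  sorted[4] = NMnMnnnmnnnMnmm$
  sorted[5] = m$NMnMnnnmnnnMnm
  sorted[6] = mm$NMnMnnnmnnnMn
  sorted[7] = mnnnMnmm$NMnMnnn
  sorted[8] = nMnmm$NMnMnnnmnn
  sorted[9] = nMnnnmnnnMnmm$NM
  sorted[10] = nmm$NMnMnnnmnnnM
  sorted[11] = nmnnnMnmm$NMnMnn
  sorted[12] = nnMnmm$NMnMnnnmn
  sorted[13] = nnmnnnMnmm$NMnMn
  sorted[14] = nnnMnmm$NMnMnnnm
  sorted[15] = nnnmnnnMnmm$NMnM
sorted[11] = nmnnnMnmm$NMnMnn

Answer: nmnnnMnmm$NMnMnn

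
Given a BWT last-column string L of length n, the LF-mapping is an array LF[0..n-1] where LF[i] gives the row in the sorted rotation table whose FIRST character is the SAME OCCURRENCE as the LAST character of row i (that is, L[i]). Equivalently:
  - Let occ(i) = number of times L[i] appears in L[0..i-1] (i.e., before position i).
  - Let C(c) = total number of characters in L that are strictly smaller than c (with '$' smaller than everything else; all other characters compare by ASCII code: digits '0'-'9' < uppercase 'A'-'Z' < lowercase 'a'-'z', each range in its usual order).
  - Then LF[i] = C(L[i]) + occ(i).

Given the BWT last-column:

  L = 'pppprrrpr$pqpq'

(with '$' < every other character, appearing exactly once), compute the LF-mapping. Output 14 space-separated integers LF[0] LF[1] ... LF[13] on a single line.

Answer: 1 2 3 4 10 11 12 5 13 0 6 8 7 9

Derivation:
Char counts: '$':1, 'p':7, 'q':2, 'r':4
C (first-col start): C('$')=0, C('p')=1, C('q')=8, C('r')=10
L[0]='p': occ=0, LF[0]=C('p')+0=1+0=1
L[1]='p': occ=1, LF[1]=C('p')+1=1+1=2
L[2]='p': occ=2, LF[2]=C('p')+2=1+2=3
L[3]='p': occ=3, LF[3]=C('p')+3=1+3=4
L[4]='r': occ=0, LF[4]=C('r')+0=10+0=10
L[5]='r': occ=1, LF[5]=C('r')+1=10+1=11
L[6]='r': occ=2, LF[6]=C('r')+2=10+2=12
L[7]='p': occ=4, LF[7]=C('p')+4=1+4=5
L[8]='r': occ=3, LF[8]=C('r')+3=10+3=13
L[9]='$': occ=0, LF[9]=C('$')+0=0+0=0
L[10]='p': occ=5, LF[10]=C('p')+5=1+5=6
L[11]='q': occ=0, LF[11]=C('q')+0=8+0=8
L[12]='p': occ=6, LF[12]=C('p')+6=1+6=7
L[13]='q': occ=1, LF[13]=C('q')+1=8+1=9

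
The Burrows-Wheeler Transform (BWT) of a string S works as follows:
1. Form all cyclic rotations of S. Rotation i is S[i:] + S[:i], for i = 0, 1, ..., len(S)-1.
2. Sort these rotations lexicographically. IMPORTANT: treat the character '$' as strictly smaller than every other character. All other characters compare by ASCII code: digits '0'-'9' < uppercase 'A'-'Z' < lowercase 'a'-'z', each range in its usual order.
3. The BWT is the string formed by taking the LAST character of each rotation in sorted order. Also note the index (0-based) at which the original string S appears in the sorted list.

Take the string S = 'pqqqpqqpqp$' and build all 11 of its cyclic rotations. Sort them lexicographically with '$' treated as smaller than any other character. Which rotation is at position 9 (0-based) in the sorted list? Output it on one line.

Answer: qqpqqpqp$pq

Derivation:
All 11 rotations (rotation i = S[i:]+S[:i]):
  rot[0] = pqqqpqqpqp$
  rot[1] = qqqpqqpqp$p
  rot[2] = qqpqqpqp$pq
  rot[3] = qpqqpqp$pqq
  rot[4] = pqqpqp$pqqq
  rot[5] = qqpqp$pqqqp
  rot[6] = qpqp$pqqqpq
  rot[7] = pqp$pqqqpqq
  rot[8] = qp$pqqqpqqp
  rot[9] = p$pqqqpqqpq
  rot[10] = $pqqqpqqpqp
Sorted (with $ < everything):
  sorted[0] = $pqqqpqqpqp
  sorted[1] = p$pqqqpqqpq
  sorted[2] = pqp$pqqqpqq
  sorted[3] = pqqpqp$pqqq
  sorted[4] = pqqqpqqpqp$
  sorted[5] = qp$pqqqpqqp
  sorted[6] = qpqp$pqqqpq
  sorted[7] = qpqqpqp$pqq
  sorted[8] = qqpqp$pqqqp
  sorted[9] = qqpqqpqp$pq
  sorted[10] = qqqpqqpqp$p
sorted[9] = qqpqqpqp$pq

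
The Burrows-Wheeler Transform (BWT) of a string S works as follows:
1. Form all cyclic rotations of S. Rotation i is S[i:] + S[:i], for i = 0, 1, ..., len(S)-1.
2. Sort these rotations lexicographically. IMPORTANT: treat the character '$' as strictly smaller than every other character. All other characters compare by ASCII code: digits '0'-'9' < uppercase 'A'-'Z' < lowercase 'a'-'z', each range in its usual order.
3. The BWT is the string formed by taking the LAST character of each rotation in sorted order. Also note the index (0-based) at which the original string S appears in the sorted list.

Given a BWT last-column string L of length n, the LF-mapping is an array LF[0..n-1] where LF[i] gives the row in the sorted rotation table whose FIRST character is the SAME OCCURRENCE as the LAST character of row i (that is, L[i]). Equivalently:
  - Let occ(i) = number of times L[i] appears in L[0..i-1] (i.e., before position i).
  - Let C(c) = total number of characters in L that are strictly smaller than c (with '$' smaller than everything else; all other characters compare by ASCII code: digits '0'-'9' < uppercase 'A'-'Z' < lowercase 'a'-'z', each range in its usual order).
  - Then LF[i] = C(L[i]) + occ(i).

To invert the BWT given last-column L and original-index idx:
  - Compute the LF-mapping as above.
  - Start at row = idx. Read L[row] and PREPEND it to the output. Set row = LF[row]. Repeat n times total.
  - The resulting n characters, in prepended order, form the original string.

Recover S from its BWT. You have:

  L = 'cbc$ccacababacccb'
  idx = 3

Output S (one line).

Answer: acabccccbcacbabc$

Derivation:
LF mapping: 9 5 10 0 11 12 1 13 2 6 3 7 4 14 15 16 8
Walk LF starting at row 3, prepending L[row]:
  step 1: row=3, L[3]='$', prepend. Next row=LF[3]=0
  step 2: row=0, L[0]='c', prepend. Next row=LF[0]=9
  step 3: row=9, L[9]='b', prepend. Next row=LF[9]=6
  step 4: row=6, L[6]='a', prepend. Next row=LF[6]=1
  step 5: row=1, L[1]='b', prepend. Next row=LF[1]=5
  step 6: row=5, L[5]='c', prepend. Next row=LF[5]=12
  step 7: row=12, L[12]='a', prepend. Next row=LF[12]=4
  step 8: row=4, L[4]='c', prepend. Next row=LF[4]=11
  step 9: row=11, L[11]='b', prepend. Next row=LF[11]=7
  step 10: row=7, L[7]='c', prepend. Next row=LF[7]=13
  step 11: row=13, L[13]='c', prepend. Next row=LF[13]=14
  step 12: row=14, L[14]='c', prepend. Next row=LF[14]=15
  step 13: row=15, L[15]='c', prepend. Next row=LF[15]=16
  step 14: row=16, L[16]='b', prepend. Next row=LF[16]=8
  step 15: row=8, L[8]='a', prepend. Next row=LF[8]=2
  step 16: row=2, L[2]='c', prepend. Next row=LF[2]=10
  step 17: row=10, L[10]='a', prepend. Next row=LF[10]=3
Reversed output: acabccccbcacbabc$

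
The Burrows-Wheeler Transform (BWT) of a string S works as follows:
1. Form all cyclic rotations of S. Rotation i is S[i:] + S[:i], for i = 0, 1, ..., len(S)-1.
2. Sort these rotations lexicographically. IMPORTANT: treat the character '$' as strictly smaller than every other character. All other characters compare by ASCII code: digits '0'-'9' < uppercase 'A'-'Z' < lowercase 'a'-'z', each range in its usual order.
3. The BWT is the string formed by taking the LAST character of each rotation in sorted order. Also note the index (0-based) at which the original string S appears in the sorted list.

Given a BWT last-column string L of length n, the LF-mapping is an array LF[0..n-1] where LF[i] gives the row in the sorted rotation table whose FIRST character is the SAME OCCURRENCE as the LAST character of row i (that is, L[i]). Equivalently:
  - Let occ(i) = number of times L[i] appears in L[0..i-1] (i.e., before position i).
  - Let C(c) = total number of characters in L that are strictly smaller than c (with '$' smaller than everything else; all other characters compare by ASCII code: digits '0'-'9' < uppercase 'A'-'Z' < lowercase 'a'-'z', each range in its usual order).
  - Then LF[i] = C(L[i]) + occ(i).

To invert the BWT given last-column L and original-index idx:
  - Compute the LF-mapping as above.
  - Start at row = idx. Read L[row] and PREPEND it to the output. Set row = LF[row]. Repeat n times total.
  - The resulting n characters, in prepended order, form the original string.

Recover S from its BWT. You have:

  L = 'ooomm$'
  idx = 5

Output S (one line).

Answer: omomo$

Derivation:
LF mapping: 3 4 5 1 2 0
Walk LF starting at row 5, prepending L[row]:
  step 1: row=5, L[5]='$', prepend. Next row=LF[5]=0
  step 2: row=0, L[0]='o', prepend. Next row=LF[0]=3
  step 3: row=3, L[3]='m', prepend. Next row=LF[3]=1
  step 4: row=1, L[1]='o', prepend. Next row=LF[1]=4
  step 5: row=4, L[4]='m', prepend. Next row=LF[4]=2
  step 6: row=2, L[2]='o', prepend. Next row=LF[2]=5
Reversed output: omomo$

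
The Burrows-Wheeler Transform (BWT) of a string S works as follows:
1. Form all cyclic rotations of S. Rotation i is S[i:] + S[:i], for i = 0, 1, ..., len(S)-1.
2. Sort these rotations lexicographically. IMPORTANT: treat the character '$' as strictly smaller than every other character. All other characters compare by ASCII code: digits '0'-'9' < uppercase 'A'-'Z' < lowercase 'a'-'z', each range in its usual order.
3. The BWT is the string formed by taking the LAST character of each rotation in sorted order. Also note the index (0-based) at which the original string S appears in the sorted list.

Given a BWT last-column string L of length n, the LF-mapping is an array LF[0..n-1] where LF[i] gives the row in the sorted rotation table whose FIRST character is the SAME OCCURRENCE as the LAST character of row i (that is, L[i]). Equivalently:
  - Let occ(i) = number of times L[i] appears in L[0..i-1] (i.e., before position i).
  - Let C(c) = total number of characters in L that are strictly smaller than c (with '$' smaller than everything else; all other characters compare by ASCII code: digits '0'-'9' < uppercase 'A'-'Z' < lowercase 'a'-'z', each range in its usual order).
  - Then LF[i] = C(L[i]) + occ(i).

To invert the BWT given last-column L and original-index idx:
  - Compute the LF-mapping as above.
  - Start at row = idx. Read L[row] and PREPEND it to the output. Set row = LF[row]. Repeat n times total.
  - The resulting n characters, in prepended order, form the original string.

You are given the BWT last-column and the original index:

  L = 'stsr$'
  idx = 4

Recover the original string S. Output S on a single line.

LF mapping: 2 4 3 1 0
Walk LF starting at row 4, prepending L[row]:
  step 1: row=4, L[4]='$', prepend. Next row=LF[4]=0
  step 2: row=0, L[0]='s', prepend. Next row=LF[0]=2
  step 3: row=2, L[2]='s', prepend. Next row=LF[2]=3
  step 4: row=3, L[3]='r', prepend. Next row=LF[3]=1
  step 5: row=1, L[1]='t', prepend. Next row=LF[1]=4
Reversed output: trss$

Answer: trss$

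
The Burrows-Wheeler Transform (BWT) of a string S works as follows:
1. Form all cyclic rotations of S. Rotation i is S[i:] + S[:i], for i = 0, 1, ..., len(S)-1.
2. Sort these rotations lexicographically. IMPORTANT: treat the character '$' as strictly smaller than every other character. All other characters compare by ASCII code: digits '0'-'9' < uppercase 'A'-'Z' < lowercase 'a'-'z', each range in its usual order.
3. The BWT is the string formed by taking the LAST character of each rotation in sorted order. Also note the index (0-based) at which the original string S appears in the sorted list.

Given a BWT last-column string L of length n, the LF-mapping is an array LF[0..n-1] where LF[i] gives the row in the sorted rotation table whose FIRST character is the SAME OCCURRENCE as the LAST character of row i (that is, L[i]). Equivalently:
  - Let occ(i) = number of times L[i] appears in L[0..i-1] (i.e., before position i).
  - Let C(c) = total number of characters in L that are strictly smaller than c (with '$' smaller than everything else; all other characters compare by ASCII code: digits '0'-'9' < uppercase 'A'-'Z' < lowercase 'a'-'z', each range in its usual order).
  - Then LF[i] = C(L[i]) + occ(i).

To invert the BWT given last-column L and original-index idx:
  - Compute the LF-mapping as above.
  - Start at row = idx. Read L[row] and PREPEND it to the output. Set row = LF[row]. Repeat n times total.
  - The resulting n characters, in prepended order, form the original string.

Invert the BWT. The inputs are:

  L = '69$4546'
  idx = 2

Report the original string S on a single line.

LF mapping: 4 6 0 1 3 2 5
Walk LF starting at row 2, prepending L[row]:
  step 1: row=2, L[2]='$', prepend. Next row=LF[2]=0
  step 2: row=0, L[0]='6', prepend. Next row=LF[0]=4
  step 3: row=4, L[4]='5', prepend. Next row=LF[4]=3
  step 4: row=3, L[3]='4', prepend. Next row=LF[3]=1
  step 5: row=1, L[1]='9', prepend. Next row=LF[1]=6
  step 6: row=6, L[6]='6', prepend. Next row=LF[6]=5
  step 7: row=5, L[5]='4', prepend. Next row=LF[5]=2
Reversed output: 469456$

Answer: 469456$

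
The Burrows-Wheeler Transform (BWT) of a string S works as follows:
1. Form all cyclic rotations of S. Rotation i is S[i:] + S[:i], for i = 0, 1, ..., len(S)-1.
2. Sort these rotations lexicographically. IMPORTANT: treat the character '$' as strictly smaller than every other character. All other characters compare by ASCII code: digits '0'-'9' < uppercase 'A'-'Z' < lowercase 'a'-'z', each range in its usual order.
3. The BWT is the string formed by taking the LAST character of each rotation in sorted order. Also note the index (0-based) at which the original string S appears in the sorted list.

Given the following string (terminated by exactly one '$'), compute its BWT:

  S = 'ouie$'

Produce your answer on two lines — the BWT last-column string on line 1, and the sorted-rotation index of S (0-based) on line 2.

All 5 rotations (rotation i = S[i:]+S[:i]):
  rot[0] = ouie$
  rot[1] = uie$o
  rot[2] = ie$ou
  rot[3] = e$oui
  rot[4] = $ouie
Sorted (with $ < everything):
  sorted[0] = $ouie  (last char: 'e')
  sorted[1] = e$oui  (last char: 'i')
  sorted[2] = ie$ou  (last char: 'u')
  sorted[3] = ouie$  (last char: '$')
  sorted[4] = uie$o  (last char: 'o')
Last column: eiu$o
Original string S is at sorted index 3

Answer: eiu$o
3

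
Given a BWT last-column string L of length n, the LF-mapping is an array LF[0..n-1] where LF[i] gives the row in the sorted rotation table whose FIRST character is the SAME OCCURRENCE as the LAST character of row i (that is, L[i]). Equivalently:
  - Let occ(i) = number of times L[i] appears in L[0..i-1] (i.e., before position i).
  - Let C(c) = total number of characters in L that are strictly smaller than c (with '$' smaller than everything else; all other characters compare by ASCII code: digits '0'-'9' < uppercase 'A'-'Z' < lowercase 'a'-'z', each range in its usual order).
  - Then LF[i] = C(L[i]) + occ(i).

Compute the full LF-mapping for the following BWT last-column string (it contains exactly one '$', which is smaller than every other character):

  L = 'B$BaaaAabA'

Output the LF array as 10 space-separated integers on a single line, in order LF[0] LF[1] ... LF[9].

Answer: 3 0 4 5 6 7 1 8 9 2

Derivation:
Char counts: '$':1, 'A':2, 'B':2, 'a':4, 'b':1
C (first-col start): C('$')=0, C('A')=1, C('B')=3, C('a')=5, C('b')=9
L[0]='B': occ=0, LF[0]=C('B')+0=3+0=3
L[1]='$': occ=0, LF[1]=C('$')+0=0+0=0
L[2]='B': occ=1, LF[2]=C('B')+1=3+1=4
L[3]='a': occ=0, LF[3]=C('a')+0=5+0=5
L[4]='a': occ=1, LF[4]=C('a')+1=5+1=6
L[5]='a': occ=2, LF[5]=C('a')+2=5+2=7
L[6]='A': occ=0, LF[6]=C('A')+0=1+0=1
L[7]='a': occ=3, LF[7]=C('a')+3=5+3=8
L[8]='b': occ=0, LF[8]=C('b')+0=9+0=9
L[9]='A': occ=1, LF[9]=C('A')+1=1+1=2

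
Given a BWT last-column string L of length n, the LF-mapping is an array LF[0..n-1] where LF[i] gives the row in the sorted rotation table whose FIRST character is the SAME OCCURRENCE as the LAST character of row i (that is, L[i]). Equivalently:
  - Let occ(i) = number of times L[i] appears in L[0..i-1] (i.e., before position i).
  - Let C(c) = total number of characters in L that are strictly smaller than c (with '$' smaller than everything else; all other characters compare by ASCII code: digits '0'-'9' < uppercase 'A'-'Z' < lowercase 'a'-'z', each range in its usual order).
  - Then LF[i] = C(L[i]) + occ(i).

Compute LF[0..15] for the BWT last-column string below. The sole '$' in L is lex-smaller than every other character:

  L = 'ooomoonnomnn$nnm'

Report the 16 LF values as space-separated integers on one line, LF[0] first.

Char counts: '$':1, 'm':3, 'n':6, 'o':6
C (first-col start): C('$')=0, C('m')=1, C('n')=4, C('o')=10
L[0]='o': occ=0, LF[0]=C('o')+0=10+0=10
L[1]='o': occ=1, LF[1]=C('o')+1=10+1=11
L[2]='o': occ=2, LF[2]=C('o')+2=10+2=12
L[3]='m': occ=0, LF[3]=C('m')+0=1+0=1
L[4]='o': occ=3, LF[4]=C('o')+3=10+3=13
L[5]='o': occ=4, LF[5]=C('o')+4=10+4=14
L[6]='n': occ=0, LF[6]=C('n')+0=4+0=4
L[7]='n': occ=1, LF[7]=C('n')+1=4+1=5
L[8]='o': occ=5, LF[8]=C('o')+5=10+5=15
L[9]='m': occ=1, LF[9]=C('m')+1=1+1=2
L[10]='n': occ=2, LF[10]=C('n')+2=4+2=6
L[11]='n': occ=3, LF[11]=C('n')+3=4+3=7
L[12]='$': occ=0, LF[12]=C('$')+0=0+0=0
L[13]='n': occ=4, LF[13]=C('n')+4=4+4=8
L[14]='n': occ=5, LF[14]=C('n')+5=4+5=9
L[15]='m': occ=2, LF[15]=C('m')+2=1+2=3

Answer: 10 11 12 1 13 14 4 5 15 2 6 7 0 8 9 3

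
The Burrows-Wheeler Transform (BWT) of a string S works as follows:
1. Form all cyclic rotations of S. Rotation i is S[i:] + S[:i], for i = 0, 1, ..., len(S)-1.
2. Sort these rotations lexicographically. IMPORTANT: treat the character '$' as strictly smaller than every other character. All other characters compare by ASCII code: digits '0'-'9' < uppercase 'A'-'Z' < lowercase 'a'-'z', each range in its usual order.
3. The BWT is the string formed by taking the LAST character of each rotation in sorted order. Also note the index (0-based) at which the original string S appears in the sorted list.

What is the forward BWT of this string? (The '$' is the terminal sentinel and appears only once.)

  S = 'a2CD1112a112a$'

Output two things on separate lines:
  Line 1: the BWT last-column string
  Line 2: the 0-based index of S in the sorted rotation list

All 14 rotations (rotation i = S[i:]+S[:i]):
  rot[0] = a2CD1112a112a$
  rot[1] = 2CD1112a112a$a
  rot[2] = CD1112a112a$a2
  rot[3] = D1112a112a$a2C
  rot[4] = 1112a112a$a2CD
  rot[5] = 112a112a$a2CD1
  rot[6] = 12a112a$a2CD11
  rot[7] = 2a112a$a2CD111
  rot[8] = a112a$a2CD1112
  rot[9] = 112a$a2CD1112a
  rot[10] = 12a$a2CD1112a1
  rot[11] = 2a$a2CD1112a11
  rot[12] = a$a2CD1112a112
  rot[13] = $a2CD1112a112a
Sorted (with $ < everything):
  sorted[0] = $a2CD1112a112a  (last char: 'a')
  sorted[1] = 1112a112a$a2CD  (last char: 'D')
  sorted[2] = 112a$a2CD1112a  (last char: 'a')
  sorted[3] = 112a112a$a2CD1  (last char: '1')
  sorted[4] = 12a$a2CD1112a1  (last char: '1')
  sorted[5] = 12a112a$a2CD11  (last char: '1')
  sorted[6] = 2CD1112a112a$a  (last char: 'a')
  sorted[7] = 2a$a2CD1112a11  (last char: '1')
  sorted[8] = 2a112a$a2CD111  (last char: '1')
  sorted[9] = CD1112a112a$a2  (last char: '2')
  sorted[10] = D1112a112a$a2C  (last char: 'C')
  sorted[11] = a$a2CD1112a112  (last char: '2')
  sorted[12] = a112a$a2CD1112  (last char: '2')
  sorted[13] = a2CD1112a112a$  (last char: '$')
Last column: aDa111a112C22$
Original string S is at sorted index 13

Answer: aDa111a112C22$
13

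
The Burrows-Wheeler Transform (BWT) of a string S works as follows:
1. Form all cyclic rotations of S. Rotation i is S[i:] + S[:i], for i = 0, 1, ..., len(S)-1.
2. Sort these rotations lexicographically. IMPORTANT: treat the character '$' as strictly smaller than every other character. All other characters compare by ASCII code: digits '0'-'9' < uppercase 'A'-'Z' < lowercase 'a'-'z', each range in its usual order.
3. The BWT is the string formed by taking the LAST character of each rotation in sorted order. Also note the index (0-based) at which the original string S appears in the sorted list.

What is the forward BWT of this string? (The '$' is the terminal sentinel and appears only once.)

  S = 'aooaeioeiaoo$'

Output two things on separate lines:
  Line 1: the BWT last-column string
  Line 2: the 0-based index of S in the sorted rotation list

All 13 rotations (rotation i = S[i:]+S[:i]):
  rot[0] = aooaeioeiaoo$
  rot[1] = ooaeioeiaoo$a
  rot[2] = oaeioeiaoo$ao
  rot[3] = aeioeiaoo$aoo
  rot[4] = eioeiaoo$aooa
  rot[5] = ioeiaoo$aooae
  rot[6] = oeiaoo$aooaei
  rot[7] = eiaoo$aooaeio
  rot[8] = iaoo$aooaeioe
  rot[9] = aoo$aooaeioei
  rot[10] = oo$aooaeioeia
  rot[11] = o$aooaeioeiao
  rot[12] = $aooaeioeiaoo
Sorted (with $ < everything):
  sorted[0] = $aooaeioeiaoo  (last char: 'o')
  sorted[1] = aeioeiaoo$aoo  (last char: 'o')
  sorted[2] = aoo$aooaeioei  (last char: 'i')
  sorted[3] = aooaeioeiaoo$  (last char: '$')
  sorted[4] = eiaoo$aooaeio  (last char: 'o')
  sorted[5] = eioeiaoo$aooa  (last char: 'a')
  sorted[6] = iaoo$aooaeioe  (last char: 'e')
  sorted[7] = ioeiaoo$aooae  (last char: 'e')
  sorted[8] = o$aooaeioeiao  (last char: 'o')
  sorted[9] = oaeioeiaoo$ao  (last char: 'o')
  sorted[10] = oeiaoo$aooaei  (last char: 'i')
  sorted[11] = oo$aooaeioeia  (last char: 'a')
  sorted[12] = ooaeioeiaoo$a  (last char: 'a')
Last column: ooi$oaeeooiaa
Original string S is at sorted index 3

Answer: ooi$oaeeooiaa
3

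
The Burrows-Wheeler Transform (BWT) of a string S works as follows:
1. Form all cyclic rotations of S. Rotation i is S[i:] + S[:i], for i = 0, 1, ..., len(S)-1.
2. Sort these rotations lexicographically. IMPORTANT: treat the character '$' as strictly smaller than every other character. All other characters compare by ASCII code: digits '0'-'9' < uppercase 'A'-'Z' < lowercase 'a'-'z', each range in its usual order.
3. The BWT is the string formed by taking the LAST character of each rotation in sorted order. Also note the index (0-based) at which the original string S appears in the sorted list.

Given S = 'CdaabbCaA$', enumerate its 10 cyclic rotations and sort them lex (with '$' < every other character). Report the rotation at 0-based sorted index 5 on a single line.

Answer: aabbCaA$Cd

Derivation:
All 10 rotations (rotation i = S[i:]+S[:i]):
  rot[0] = CdaabbCaA$
  rot[1] = daabbCaA$C
  rot[2] = aabbCaA$Cd
  rot[3] = abbCaA$Cda
  rot[4] = bbCaA$Cdaa
  rot[5] = bCaA$Cdaab
  rot[6] = CaA$Cdaabb
  rot[7] = aA$CdaabbC
  rot[8] = A$CdaabbCa
  rot[9] = $CdaabbCaA
Sorted (with $ < everything):
  sorted[0] = $CdaabbCaA
  sorted[1] = A$CdaabbCa
  sorted[2] = CaA$Cdaabb
  sorted[3] = CdaabbCaA$
  sorted[4] = aA$CdaabbC
  sorted[5] = aabbCaA$Cd
  sorted[6] = abbCaA$Cda
  sorted[7] = bCaA$Cdaab
  sorted[8] = bbCaA$Cdaa
  sorted[9] = daabbCaA$C
sorted[5] = aabbCaA$Cd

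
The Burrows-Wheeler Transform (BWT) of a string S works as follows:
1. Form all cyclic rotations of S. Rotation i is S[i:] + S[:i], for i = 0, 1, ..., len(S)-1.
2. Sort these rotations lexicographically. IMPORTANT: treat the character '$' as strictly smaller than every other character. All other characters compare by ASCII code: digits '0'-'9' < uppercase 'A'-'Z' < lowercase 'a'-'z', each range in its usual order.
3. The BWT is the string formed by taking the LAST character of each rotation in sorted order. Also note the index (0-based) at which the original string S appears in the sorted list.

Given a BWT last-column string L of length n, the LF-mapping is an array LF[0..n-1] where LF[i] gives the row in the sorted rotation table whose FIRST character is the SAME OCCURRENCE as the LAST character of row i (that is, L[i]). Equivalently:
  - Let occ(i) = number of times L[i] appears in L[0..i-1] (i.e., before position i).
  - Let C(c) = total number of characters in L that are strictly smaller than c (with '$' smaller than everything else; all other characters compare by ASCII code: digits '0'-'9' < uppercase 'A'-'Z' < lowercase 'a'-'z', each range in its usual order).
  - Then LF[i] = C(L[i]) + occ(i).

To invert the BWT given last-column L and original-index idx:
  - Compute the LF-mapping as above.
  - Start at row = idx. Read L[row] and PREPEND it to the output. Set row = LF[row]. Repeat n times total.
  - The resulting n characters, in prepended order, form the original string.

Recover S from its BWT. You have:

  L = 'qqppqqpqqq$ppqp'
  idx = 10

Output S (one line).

Answer: qpqqppppqqqpqq$

Derivation:
LF mapping: 7 8 1 2 9 10 3 11 12 13 0 4 5 14 6
Walk LF starting at row 10, prepending L[row]:
  step 1: row=10, L[10]='$', prepend. Next row=LF[10]=0
  step 2: row=0, L[0]='q', prepend. Next row=LF[0]=7
  step 3: row=7, L[7]='q', prepend. Next row=LF[7]=11
  step 4: row=11, L[11]='p', prepend. Next row=LF[11]=4
  step 5: row=4, L[4]='q', prepend. Next row=LF[4]=9
  step 6: row=9, L[9]='q', prepend. Next row=LF[9]=13
  step 7: row=13, L[13]='q', prepend. Next row=LF[13]=14
  step 8: row=14, L[14]='p', prepend. Next row=LF[14]=6
  step 9: row=6, L[6]='p', prepend. Next row=LF[6]=3
  step 10: row=3, L[3]='p', prepend. Next row=LF[3]=2
  step 11: row=2, L[2]='p', prepend. Next row=LF[2]=1
  step 12: row=1, L[1]='q', prepend. Next row=LF[1]=8
  step 13: row=8, L[8]='q', prepend. Next row=LF[8]=12
  step 14: row=12, L[12]='p', prepend. Next row=LF[12]=5
  step 15: row=5, L[5]='q', prepend. Next row=LF[5]=10
Reversed output: qpqqppppqqqpqq$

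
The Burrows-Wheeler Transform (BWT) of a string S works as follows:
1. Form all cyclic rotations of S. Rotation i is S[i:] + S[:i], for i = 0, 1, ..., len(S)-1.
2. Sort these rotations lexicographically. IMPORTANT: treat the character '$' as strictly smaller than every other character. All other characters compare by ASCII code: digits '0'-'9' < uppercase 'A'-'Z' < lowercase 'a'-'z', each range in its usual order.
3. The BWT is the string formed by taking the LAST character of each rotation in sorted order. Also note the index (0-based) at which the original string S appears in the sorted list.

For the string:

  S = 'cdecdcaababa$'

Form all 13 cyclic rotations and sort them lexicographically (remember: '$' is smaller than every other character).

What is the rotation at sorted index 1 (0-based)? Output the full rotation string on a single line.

All 13 rotations (rotation i = S[i:]+S[:i]):
  rot[0] = cdecdcaababa$
  rot[1] = decdcaababa$c
  rot[2] = ecdcaababa$cd
  rot[3] = cdcaababa$cde
  rot[4] = dcaababa$cdec
  rot[5] = caababa$cdecd
  rot[6] = aababa$cdecdc
  rot[7] = ababa$cdecdca
  rot[8] = baba$cdecdcaa
  rot[9] = aba$cdecdcaab
  rot[10] = ba$cdecdcaaba
  rot[11] = a$cdecdcaabab
  rot[12] = $cdecdcaababa
Sorted (with $ < everything):
  sorted[0] = $cdecdcaababa
  sorted[1] = a$cdecdcaabab
  sorted[2] = aababa$cdecdc
  sorted[3] = aba$cdecdcaab
  sorted[4] = ababa$cdecdca
  sorted[5] = ba$cdecdcaaba
  sorted[6] = baba$cdecdcaa
  sorted[7] = caababa$cdecd
  sorted[8] = cdcaababa$cde
  sorted[9] = cdecdcaababa$
  sorted[10] = dcaababa$cdec
  sorted[11] = decdcaababa$c
  sorted[12] = ecdcaababa$cd
sorted[1] = a$cdecdcaabab

Answer: a$cdecdcaabab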